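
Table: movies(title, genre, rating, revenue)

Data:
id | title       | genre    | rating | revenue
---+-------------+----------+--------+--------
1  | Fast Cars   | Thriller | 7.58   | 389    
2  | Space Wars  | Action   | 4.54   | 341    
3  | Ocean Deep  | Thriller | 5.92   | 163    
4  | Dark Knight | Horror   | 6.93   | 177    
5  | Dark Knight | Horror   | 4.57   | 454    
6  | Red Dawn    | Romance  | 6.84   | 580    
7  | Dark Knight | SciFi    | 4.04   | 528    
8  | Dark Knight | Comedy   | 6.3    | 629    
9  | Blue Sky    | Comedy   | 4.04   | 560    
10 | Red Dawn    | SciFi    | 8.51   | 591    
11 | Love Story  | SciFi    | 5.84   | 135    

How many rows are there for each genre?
SELECT genre, COUNT(*) as count
FROM movies
GROUP BY genre

Result:
  Action: 1
  Comedy: 2
  Horror: 2
  Romance: 1
  SciFi: 3
  Thriller: 2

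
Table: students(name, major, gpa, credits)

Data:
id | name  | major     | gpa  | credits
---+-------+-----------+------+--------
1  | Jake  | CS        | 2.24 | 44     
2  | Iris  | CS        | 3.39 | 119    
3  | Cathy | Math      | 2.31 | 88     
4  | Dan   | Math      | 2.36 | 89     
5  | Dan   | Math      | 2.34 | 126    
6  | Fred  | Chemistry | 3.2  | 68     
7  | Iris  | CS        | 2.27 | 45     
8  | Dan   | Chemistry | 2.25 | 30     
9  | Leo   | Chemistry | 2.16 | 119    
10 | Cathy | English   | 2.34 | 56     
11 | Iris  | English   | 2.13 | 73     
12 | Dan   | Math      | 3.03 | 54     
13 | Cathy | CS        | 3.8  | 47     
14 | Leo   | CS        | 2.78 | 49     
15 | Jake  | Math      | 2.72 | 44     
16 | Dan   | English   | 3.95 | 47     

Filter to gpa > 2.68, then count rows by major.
SELECT major, COUNT(*)
FROM students
WHERE gpa > 2.68
GROUP BY major

Note: WHERE filters rows before grouping.

Result:
  CS: 3
  Chemistry: 1
  English: 1
  Math: 2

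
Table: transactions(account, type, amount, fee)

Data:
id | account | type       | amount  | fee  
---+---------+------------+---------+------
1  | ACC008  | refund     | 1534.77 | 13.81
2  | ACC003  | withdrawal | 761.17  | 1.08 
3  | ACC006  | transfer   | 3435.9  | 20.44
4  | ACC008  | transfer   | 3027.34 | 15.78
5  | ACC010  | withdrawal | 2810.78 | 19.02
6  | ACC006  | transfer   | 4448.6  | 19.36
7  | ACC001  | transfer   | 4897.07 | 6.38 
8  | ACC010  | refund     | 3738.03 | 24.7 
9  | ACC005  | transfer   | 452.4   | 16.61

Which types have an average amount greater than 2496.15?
SELECT type, AVG(amount)
FROM transactions
GROUP BY type
HAVING AVG(amount) > 2496.15

Result:
  refund: avg=2636.40
  transfer: avg=3252.26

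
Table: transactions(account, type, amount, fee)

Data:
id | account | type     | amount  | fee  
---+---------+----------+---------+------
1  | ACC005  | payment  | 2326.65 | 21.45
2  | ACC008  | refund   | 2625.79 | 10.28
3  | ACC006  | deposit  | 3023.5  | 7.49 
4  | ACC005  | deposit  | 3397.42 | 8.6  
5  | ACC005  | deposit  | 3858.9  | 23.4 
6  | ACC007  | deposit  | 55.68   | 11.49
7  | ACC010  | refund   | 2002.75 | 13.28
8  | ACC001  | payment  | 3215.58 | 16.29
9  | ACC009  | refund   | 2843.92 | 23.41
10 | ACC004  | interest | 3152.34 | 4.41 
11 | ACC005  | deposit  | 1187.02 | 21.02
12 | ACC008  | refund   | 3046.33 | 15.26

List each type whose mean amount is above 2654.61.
SELECT type, AVG(amount)
FROM transactions
GROUP BY type
HAVING AVG(amount) > 2654.61

Result:
  interest: avg=3152.34
  payment: avg=2771.12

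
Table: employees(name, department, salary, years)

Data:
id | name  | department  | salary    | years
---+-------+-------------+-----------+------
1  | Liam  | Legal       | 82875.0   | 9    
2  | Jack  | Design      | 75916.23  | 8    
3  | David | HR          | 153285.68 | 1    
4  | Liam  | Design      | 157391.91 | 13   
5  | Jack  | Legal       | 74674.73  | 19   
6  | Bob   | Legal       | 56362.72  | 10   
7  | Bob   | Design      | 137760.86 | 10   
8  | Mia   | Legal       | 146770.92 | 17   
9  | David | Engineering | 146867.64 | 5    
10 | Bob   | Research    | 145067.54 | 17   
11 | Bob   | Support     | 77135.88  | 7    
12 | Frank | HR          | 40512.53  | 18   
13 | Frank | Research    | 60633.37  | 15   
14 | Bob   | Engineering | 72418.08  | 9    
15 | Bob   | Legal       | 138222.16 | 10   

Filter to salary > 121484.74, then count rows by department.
SELECT department, COUNT(*)
FROM employees
WHERE salary > 121484.74
GROUP BY department

Note: WHERE filters rows before grouping.

Result:
  Design: 2
  Engineering: 1
  HR: 1
  Legal: 2
  Research: 1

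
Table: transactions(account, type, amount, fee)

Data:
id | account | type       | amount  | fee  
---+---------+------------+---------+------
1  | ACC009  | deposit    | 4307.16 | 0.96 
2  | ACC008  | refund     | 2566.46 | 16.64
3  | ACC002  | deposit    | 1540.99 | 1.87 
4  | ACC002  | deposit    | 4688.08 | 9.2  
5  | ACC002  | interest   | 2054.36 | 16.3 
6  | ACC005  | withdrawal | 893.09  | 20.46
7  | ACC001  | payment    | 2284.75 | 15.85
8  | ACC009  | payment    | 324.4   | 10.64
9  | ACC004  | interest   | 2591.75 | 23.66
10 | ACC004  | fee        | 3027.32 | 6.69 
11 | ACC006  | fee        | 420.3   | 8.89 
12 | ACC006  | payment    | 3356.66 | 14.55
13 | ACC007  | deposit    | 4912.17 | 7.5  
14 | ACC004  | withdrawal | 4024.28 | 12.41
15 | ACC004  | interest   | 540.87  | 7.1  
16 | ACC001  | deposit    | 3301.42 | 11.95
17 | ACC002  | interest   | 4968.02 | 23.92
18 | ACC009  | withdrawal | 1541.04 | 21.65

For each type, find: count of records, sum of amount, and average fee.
SELECT type,
       COUNT(*) as cnt,
       SUM(amount) as total_amount,
       AVG(fee) as avg_fee
FROM transactions
GROUP BY type

Result:
  deposit: 5 records, 18749.82 total amount, 6.30 avg fee
  fee: 2 records, 3447.62 total amount, 7.79 avg fee
  interest: 4 records, 10155.00 total amount, 17.75 avg fee
  payment: 3 records, 5965.81 total amount, 13.68 avg fee
  refund: 1 records, 2566.46 total amount, 16.64 avg fee
  withdrawal: 3 records, 6458.41 total amount, 18.17 avg fee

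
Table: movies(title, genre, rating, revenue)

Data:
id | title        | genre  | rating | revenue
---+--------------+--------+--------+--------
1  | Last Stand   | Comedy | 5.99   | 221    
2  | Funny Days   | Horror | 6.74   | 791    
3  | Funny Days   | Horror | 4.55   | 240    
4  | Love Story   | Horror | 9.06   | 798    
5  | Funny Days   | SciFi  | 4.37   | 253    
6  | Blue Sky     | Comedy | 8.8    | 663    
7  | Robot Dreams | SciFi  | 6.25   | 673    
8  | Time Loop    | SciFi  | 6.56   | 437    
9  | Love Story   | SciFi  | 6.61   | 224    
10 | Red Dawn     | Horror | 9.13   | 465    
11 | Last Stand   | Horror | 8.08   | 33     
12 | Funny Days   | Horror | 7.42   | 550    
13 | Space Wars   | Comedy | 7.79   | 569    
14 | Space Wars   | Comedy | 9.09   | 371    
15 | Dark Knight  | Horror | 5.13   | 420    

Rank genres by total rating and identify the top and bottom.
SELECT genre, SUM(rating)
FROM movies
GROUP BY genre
ORDER BY SUM(rating)

All groups:
  SciFi: 23.79
  Comedy: 31.67
  Horror: 50.11

Highest: Horror (50.11)
Lowest: SciFi (23.79)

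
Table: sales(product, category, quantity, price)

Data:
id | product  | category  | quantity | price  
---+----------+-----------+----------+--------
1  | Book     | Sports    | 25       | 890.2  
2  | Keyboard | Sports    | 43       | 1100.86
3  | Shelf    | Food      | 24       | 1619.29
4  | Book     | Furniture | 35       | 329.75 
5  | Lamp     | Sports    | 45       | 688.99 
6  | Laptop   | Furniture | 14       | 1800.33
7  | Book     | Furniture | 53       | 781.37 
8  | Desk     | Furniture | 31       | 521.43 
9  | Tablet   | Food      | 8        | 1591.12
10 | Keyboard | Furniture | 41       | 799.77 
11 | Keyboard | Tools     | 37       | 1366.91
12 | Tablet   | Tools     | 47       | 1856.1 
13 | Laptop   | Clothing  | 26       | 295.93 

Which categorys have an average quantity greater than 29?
SELECT category, AVG(quantity)
FROM sales
GROUP BY category
HAVING AVG(quantity) > 29

Result:
  Furniture: avg=34.80
  Sports: avg=37.67
  Tools: avg=42.00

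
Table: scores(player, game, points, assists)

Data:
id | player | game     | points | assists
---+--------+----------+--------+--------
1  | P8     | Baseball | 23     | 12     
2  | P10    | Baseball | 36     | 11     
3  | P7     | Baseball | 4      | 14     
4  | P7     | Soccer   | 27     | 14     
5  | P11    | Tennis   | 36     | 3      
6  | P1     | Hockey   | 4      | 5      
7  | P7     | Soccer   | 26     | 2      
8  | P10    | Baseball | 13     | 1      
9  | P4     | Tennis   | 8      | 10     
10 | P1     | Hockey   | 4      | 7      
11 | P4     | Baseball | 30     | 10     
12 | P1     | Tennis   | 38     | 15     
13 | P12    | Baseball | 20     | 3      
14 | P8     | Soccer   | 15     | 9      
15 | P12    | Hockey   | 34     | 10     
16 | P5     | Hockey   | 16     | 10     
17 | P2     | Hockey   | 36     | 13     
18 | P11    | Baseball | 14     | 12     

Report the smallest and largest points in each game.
SELECT game, MIN(points), MAX(points)
FROM scores
GROUP BY game

Result:
  Baseball: min=4, max=36
  Hockey: min=4, max=36
  Soccer: min=15, max=27
  Tennis: min=8, max=38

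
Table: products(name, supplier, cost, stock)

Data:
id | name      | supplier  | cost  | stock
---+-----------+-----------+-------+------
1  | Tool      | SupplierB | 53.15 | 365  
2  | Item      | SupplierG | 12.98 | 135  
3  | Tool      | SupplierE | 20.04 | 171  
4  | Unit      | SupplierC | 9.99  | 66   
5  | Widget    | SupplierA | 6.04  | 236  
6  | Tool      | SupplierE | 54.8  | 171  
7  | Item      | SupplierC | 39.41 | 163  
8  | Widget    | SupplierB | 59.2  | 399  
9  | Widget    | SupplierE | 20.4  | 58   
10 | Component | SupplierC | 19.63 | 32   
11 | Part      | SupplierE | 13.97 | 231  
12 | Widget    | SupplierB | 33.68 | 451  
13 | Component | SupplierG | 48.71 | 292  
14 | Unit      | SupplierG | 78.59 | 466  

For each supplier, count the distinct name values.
SELECT supplier, COUNT(DISTINCT name)
FROM products
GROUP BY supplier

Result:
  SupplierA: 1 distinct
  SupplierB: 2 distinct
  SupplierC: 3 distinct
  SupplierE: 3 distinct
  SupplierG: 3 distinct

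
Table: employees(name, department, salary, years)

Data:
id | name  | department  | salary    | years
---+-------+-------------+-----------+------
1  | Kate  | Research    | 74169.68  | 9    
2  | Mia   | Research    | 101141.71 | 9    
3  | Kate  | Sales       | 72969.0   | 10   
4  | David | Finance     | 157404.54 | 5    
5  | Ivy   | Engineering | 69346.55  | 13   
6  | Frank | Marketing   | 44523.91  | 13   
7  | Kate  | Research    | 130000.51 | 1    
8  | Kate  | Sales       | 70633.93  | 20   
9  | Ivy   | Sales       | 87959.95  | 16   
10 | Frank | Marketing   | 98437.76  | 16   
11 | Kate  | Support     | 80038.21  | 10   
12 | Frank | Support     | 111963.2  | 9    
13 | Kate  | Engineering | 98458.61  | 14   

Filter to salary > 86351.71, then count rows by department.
SELECT department, COUNT(*)
FROM employees
WHERE salary > 86351.71
GROUP BY department

Note: WHERE filters rows before grouping.

Result:
  Engineering: 1
  Finance: 1
  Marketing: 1
  Research: 2
  Sales: 1
  Support: 1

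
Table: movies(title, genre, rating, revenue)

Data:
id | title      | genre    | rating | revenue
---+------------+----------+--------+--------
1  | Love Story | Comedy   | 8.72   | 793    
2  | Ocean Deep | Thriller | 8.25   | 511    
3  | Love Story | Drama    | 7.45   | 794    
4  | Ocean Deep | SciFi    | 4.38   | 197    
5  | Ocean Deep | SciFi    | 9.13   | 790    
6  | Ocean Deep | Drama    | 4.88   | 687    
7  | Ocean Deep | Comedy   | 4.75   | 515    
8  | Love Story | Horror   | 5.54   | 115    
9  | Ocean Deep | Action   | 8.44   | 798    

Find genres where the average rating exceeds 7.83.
SELECT genre, AVG(rating)
FROM movies
GROUP BY genre
HAVING AVG(rating) > 7.83

Result:
  Action: avg=8.44
  Thriller: avg=8.25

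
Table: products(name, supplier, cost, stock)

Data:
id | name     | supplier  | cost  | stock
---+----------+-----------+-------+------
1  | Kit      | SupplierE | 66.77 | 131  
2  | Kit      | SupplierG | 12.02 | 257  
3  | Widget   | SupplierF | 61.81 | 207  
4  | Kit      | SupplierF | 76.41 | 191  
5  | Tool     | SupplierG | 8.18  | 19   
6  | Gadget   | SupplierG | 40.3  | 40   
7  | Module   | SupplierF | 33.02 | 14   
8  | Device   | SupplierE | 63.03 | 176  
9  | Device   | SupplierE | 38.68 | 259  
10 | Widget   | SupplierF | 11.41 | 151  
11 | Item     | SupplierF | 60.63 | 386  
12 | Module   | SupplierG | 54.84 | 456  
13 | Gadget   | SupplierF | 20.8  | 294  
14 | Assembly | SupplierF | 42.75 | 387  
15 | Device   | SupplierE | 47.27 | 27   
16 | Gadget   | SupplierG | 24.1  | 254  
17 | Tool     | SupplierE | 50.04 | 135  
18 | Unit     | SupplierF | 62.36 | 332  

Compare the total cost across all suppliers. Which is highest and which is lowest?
SELECT supplier, SUM(cost)
FROM products
GROUP BY supplier
ORDER BY SUM(cost)

All groups:
  SupplierG: 139.44
  SupplierE: 265.79
  SupplierF: 369.19

Highest: SupplierF (369.19)
Lowest: SupplierG (139.44)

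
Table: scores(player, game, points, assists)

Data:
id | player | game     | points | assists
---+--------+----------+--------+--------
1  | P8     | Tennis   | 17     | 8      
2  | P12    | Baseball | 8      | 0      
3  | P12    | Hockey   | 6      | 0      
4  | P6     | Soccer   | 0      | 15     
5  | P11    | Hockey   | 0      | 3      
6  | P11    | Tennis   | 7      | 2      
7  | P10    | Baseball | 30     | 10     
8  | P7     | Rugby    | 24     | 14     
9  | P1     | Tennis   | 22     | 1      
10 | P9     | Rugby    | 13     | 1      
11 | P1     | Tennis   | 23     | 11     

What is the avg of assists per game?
SELECT game, AVG(assists) as result
FROM scores
GROUP BY game

Result:
  Baseball: 5.00
  Hockey: 1.50
  Rugby: 7.50
  Soccer: 15.00
  Tennis: 5.50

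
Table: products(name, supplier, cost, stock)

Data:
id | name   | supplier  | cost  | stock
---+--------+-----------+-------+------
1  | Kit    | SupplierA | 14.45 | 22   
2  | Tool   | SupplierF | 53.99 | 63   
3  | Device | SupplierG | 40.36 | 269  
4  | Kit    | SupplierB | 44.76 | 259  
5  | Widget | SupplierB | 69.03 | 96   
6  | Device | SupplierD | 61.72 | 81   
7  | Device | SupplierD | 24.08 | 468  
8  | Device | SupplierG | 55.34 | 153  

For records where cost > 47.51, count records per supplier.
SELECT supplier, COUNT(*)
FROM products
WHERE cost > 47.51
GROUP BY supplier

Note: WHERE filters rows before grouping.

Result:
  SupplierB: 1
  SupplierD: 1
  SupplierF: 1
  SupplierG: 1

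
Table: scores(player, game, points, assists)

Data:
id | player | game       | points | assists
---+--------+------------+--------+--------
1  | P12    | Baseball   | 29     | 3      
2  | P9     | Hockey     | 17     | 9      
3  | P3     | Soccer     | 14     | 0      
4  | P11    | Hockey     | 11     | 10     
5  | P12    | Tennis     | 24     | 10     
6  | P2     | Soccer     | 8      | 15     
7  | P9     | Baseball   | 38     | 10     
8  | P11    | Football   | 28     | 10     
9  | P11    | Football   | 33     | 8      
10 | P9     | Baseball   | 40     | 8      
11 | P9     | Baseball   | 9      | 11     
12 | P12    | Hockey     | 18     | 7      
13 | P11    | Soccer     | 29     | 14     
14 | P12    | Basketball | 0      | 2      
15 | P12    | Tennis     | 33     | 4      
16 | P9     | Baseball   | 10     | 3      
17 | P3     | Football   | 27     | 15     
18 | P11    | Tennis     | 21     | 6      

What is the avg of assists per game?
SELECT game, AVG(assists) as result
FROM scores
GROUP BY game

Result:
  Baseball: 7.00
  Basketball: 2.00
  Football: 11.00
  Hockey: 8.67
  Soccer: 9.67
  Tennis: 6.67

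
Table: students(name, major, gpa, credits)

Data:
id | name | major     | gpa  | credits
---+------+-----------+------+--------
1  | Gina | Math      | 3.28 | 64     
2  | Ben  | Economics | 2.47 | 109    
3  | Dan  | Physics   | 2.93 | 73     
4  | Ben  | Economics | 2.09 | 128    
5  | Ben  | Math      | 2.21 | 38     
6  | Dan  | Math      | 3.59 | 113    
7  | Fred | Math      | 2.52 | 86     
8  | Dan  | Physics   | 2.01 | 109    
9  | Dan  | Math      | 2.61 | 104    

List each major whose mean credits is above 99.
SELECT major, AVG(credits)
FROM students
GROUP BY major
HAVING AVG(credits) > 99

Result:
  Economics: avg=118.50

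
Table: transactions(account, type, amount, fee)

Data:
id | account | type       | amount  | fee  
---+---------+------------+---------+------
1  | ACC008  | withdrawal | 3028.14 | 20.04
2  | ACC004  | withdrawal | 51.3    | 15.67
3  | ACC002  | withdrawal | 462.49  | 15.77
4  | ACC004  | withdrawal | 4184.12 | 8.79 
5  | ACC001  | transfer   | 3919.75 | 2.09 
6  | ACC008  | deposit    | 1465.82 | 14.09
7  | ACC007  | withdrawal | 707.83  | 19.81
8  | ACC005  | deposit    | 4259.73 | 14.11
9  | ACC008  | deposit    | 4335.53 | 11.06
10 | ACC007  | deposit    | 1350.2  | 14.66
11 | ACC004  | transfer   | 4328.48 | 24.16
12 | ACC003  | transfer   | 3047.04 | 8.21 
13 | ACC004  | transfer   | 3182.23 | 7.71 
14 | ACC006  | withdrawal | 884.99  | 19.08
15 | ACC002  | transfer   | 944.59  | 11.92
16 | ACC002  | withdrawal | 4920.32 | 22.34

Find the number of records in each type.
SELECT type, COUNT(*) as count
FROM transactions
GROUP BY type

Result:
  deposit: 4
  transfer: 5
  withdrawal: 7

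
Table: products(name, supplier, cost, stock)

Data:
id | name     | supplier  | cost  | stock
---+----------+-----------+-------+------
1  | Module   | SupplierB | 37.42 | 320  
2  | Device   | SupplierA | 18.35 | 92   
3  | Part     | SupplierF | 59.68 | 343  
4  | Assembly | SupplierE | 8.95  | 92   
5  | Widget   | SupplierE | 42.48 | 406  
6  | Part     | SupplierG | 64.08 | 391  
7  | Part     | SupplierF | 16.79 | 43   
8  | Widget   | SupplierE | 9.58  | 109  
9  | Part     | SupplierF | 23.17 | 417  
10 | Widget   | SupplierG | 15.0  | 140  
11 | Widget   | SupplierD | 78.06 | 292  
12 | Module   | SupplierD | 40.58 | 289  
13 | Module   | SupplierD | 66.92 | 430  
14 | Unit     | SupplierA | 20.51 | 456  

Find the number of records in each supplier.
SELECT supplier, COUNT(*) as count
FROM products
GROUP BY supplier

Result:
  SupplierA: 2
  SupplierB: 1
  SupplierD: 3
  SupplierE: 3
  SupplierF: 3
  SupplierG: 2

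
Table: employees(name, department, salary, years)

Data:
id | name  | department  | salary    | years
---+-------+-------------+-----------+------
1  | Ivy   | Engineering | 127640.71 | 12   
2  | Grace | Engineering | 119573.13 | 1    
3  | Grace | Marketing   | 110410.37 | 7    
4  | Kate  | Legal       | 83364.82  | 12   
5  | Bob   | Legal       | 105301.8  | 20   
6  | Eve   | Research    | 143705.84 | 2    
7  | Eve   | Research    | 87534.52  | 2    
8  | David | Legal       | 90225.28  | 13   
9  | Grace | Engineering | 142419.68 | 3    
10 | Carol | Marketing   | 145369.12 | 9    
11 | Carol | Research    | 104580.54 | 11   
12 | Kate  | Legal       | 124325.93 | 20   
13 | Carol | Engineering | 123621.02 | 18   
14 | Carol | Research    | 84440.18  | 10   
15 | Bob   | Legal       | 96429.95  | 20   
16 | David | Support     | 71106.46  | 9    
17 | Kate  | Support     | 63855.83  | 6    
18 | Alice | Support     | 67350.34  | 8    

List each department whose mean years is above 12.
SELECT department, AVG(years)
FROM employees
GROUP BY department
HAVING AVG(years) > 12

Result:
  Legal: avg=17.00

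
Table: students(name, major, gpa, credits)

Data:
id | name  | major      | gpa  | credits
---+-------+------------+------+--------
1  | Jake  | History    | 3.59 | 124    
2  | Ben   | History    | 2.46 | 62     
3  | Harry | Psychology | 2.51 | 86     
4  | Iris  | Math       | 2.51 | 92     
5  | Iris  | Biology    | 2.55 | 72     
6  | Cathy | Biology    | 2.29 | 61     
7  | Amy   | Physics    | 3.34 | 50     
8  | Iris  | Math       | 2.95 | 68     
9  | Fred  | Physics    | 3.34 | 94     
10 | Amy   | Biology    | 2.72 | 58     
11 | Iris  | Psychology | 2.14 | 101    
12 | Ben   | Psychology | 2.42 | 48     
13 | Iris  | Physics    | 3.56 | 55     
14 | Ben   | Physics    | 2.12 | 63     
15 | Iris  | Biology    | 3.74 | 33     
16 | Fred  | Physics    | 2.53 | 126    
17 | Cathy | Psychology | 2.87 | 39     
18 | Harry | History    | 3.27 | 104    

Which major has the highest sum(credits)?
SELECT major, SUM(credits) as val
FROM students
GROUP BY major
ORDER BY val DESC
LIMIT 1

Result: Physics with sum(credits) = 388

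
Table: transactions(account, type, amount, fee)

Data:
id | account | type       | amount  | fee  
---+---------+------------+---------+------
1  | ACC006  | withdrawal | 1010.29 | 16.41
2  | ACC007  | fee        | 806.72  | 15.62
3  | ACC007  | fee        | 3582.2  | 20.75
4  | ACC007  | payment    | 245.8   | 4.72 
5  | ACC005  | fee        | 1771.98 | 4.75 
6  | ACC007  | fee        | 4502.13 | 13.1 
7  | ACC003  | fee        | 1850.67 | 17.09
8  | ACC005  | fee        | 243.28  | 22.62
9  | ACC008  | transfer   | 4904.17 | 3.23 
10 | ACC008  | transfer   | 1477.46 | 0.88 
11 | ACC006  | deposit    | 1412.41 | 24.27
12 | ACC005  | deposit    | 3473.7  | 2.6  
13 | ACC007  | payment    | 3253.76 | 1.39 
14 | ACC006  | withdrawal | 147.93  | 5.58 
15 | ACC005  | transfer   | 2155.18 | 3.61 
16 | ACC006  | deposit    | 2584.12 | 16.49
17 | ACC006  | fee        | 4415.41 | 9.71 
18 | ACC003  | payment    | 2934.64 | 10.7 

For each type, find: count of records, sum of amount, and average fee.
SELECT type,
       COUNT(*) as cnt,
       SUM(amount) as total_amount,
       AVG(fee) as avg_fee
FROM transactions
GROUP BY type

Result:
  deposit: 3 records, 7470.23 total amount, 14.45 avg fee
  fee: 7 records, 17172.39 total amount, 14.81 avg fee
  payment: 3 records, 6434.20 total amount, 5.60 avg fee
  transfer: 3 records, 8536.81 total amount, 2.57 avg fee
  withdrawal: 2 records, 1158.22 total amount, 11.00 avg fee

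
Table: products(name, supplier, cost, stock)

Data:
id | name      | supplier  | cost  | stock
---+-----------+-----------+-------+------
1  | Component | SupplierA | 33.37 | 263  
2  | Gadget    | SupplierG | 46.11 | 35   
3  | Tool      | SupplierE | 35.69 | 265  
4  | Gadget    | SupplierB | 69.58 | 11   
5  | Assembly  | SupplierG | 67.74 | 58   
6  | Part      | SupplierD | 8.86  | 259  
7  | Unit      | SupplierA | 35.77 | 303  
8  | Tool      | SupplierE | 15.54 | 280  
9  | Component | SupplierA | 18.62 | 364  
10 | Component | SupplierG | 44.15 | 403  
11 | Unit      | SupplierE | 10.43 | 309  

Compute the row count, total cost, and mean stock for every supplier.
SELECT supplier,
       COUNT(*) as cnt,
       SUM(cost) as total_cost,
       AVG(stock) as avg_stock
FROM products
GROUP BY supplier

Result:
  SupplierA: 3 records, 87.76 total cost, 310.00 avg stock
  SupplierB: 1 records, 69.58 total cost, 11.00 avg stock
  SupplierD: 1 records, 8.86 total cost, 259.00 avg stock
  SupplierE: 3 records, 61.66 total cost, 284.67 avg stock
  SupplierG: 3 records, 158.00 total cost, 165.33 avg stock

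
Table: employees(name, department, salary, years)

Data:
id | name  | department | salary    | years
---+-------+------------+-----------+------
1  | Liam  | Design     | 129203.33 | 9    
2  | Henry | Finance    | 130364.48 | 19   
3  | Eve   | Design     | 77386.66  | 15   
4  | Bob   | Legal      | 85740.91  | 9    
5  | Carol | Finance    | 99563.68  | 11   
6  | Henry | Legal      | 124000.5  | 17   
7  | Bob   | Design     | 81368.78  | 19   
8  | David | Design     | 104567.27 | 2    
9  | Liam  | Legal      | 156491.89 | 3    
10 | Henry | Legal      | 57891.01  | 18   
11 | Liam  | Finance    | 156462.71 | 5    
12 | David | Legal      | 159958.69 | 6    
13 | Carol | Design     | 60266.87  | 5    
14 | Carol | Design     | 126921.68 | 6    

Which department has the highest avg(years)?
SELECT department, AVG(years) as val
FROM employees
GROUP BY department
ORDER BY val DESC
LIMIT 1

Result: Finance with avg(years) = 11.67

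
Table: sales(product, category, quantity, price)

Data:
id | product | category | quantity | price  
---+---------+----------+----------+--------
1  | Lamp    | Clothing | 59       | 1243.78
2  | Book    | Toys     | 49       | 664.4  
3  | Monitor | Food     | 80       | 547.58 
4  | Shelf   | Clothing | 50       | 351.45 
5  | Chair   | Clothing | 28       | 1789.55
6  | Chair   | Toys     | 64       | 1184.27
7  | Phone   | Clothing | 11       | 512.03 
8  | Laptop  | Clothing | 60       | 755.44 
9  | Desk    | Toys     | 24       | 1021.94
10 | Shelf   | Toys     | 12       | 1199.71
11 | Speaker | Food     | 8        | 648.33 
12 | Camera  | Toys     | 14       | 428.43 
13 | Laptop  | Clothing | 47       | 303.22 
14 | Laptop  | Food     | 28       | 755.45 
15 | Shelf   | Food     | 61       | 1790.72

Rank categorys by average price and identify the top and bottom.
SELECT category, AVG(price)
FROM sales
GROUP BY category
ORDER BY AVG(price)

All groups:
  Clothing: 825.91
  Toys: 899.75
  Food: 935.52

Highest: Food (935.52)
Lowest: Clothing (825.91)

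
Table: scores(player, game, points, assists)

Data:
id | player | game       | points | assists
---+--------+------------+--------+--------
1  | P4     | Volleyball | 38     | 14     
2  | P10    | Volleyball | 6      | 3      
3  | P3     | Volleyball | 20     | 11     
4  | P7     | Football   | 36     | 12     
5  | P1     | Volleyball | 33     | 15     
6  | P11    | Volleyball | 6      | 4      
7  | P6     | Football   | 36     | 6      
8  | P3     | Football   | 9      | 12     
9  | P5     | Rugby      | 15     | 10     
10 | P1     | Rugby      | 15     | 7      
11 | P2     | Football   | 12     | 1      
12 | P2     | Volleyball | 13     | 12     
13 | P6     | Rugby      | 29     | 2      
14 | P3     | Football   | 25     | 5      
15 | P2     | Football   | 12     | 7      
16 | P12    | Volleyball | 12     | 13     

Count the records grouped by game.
SELECT game, COUNT(*) as count
FROM scores
GROUP BY game

Result:
  Football: 6
  Rugby: 3
  Volleyball: 7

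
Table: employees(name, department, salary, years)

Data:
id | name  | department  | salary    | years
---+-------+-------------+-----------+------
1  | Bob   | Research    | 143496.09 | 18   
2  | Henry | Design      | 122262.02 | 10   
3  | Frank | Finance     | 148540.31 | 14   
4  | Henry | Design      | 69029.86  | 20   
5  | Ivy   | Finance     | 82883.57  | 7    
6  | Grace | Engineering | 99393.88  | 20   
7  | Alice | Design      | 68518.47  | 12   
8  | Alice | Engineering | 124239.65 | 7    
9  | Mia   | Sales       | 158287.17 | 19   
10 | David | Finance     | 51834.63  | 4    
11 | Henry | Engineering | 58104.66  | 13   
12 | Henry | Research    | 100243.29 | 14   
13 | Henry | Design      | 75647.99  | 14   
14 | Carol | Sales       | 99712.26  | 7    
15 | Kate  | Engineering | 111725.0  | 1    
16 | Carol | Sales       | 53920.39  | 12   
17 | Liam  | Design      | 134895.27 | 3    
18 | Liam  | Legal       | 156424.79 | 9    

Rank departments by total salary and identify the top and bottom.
SELECT department, SUM(salary)
FROM employees
GROUP BY department
ORDER BY SUM(salary)

All groups:
  Legal: 156424.79
  Research: 243739.38
  Finance: 283258.51
  Sales: 311919.82
  Engineering: 393463.19
  Design: 470353.61

Highest: Design (470353.61)
Lowest: Legal (156424.79)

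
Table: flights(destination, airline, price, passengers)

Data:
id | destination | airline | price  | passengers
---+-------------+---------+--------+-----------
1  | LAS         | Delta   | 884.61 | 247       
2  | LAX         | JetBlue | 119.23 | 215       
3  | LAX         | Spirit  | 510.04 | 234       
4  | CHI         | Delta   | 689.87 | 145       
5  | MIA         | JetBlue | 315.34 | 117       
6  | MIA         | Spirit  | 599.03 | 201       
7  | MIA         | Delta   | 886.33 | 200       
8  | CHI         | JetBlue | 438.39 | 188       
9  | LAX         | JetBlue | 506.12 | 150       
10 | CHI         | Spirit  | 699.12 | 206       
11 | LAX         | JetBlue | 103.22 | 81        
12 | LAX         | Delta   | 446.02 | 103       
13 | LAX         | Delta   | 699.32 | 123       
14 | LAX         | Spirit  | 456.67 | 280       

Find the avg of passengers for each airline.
SELECT airline, AVG(passengers) as result
FROM flights
GROUP BY airline

Result:
  Delta: 163.60
  JetBlue: 150.20
  Spirit: 230.25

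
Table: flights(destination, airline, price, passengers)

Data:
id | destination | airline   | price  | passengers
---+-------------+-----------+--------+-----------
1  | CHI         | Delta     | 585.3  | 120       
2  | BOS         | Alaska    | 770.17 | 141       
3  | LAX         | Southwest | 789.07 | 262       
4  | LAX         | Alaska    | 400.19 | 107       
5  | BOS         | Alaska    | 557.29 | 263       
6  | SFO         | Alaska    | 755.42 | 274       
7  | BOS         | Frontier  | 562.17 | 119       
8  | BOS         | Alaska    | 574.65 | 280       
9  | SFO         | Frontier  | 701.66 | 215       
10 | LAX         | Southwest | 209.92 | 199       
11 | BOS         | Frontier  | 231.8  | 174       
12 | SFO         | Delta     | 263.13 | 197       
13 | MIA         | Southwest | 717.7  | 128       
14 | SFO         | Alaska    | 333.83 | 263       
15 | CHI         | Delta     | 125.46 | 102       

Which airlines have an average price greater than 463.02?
SELECT airline, AVG(price)
FROM flights
GROUP BY airline
HAVING AVG(price) > 463.02

Result:
  Alaska: avg=565.26
  Frontier: avg=498.54
  Southwest: avg=572.23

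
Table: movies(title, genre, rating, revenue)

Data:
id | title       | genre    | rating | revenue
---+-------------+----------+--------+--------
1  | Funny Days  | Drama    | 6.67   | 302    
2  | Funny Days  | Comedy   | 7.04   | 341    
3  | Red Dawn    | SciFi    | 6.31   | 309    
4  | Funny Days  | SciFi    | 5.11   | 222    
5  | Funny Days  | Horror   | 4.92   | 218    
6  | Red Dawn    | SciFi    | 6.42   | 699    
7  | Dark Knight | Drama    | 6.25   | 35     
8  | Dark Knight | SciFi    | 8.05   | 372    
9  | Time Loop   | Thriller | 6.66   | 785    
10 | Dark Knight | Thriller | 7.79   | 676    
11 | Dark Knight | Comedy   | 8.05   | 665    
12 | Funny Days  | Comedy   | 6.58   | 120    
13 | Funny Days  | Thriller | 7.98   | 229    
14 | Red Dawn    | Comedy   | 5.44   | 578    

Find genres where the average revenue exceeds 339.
SELECT genre, AVG(revenue)
FROM movies
GROUP BY genre
HAVING AVG(revenue) > 339

Result:
  Comedy: avg=426.00
  SciFi: avg=400.50
  Thriller: avg=563.33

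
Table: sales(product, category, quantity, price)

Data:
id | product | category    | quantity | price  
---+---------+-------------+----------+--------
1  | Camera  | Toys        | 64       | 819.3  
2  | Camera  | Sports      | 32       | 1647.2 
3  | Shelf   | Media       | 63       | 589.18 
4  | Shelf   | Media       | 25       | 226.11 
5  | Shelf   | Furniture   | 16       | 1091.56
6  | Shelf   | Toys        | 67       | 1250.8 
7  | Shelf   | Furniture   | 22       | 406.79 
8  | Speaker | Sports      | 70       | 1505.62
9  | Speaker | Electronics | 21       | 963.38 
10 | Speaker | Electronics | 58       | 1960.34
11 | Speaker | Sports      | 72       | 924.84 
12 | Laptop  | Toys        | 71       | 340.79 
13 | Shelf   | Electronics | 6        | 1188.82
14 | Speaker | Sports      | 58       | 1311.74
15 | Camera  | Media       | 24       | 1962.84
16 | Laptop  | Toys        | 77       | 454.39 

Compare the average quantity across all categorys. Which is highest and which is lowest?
SELECT category, AVG(quantity)
FROM sales
GROUP BY category
ORDER BY AVG(quantity)

All groups:
  Furniture: 19.00
  Electronics: 28.33
  Media: 37.33
  Sports: 58.00
  Toys: 69.75

Highest: Toys (69.75)
Lowest: Furniture (19.00)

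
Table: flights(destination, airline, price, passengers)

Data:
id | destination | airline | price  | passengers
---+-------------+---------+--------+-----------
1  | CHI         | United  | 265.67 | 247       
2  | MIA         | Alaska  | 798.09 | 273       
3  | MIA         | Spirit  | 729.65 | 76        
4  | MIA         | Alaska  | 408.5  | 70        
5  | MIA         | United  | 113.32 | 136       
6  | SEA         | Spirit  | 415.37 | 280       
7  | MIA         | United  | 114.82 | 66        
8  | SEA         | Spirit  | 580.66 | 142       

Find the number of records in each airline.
SELECT airline, COUNT(*) as count
FROM flights
GROUP BY airline

Result:
  Alaska: 2
  Spirit: 3
  United: 3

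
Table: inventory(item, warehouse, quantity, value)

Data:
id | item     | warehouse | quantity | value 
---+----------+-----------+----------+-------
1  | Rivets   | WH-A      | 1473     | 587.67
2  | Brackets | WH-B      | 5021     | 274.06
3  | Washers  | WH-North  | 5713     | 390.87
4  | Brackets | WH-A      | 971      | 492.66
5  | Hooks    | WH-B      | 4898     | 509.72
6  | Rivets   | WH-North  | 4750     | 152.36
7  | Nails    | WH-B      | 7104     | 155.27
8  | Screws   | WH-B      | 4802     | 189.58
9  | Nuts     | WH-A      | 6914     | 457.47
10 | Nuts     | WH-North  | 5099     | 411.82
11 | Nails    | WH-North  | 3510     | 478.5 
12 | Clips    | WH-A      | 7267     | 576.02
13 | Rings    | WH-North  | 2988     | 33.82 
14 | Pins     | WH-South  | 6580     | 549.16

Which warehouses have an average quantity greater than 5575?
SELECT warehouse, AVG(quantity)
FROM inventory
GROUP BY warehouse
HAVING AVG(quantity) > 5575

Result:
  WH-South: avg=6580.00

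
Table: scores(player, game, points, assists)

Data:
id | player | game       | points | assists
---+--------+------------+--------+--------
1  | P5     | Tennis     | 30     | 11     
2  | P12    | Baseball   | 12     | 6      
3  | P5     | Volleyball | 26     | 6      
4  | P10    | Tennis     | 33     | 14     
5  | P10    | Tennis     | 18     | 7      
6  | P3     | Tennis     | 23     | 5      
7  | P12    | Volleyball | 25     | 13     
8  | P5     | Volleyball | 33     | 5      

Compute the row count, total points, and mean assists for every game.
SELECT game,
       COUNT(*) as cnt,
       SUM(points) as total_points,
       AVG(assists) as avg_assists
FROM scores
GROUP BY game

Result:
  Baseball: 1 records, 12 total points, 6.00 avg assists
  Tennis: 4 records, 104 total points, 9.25 avg assists
  Volleyball: 3 records, 84 total points, 8.00 avg assists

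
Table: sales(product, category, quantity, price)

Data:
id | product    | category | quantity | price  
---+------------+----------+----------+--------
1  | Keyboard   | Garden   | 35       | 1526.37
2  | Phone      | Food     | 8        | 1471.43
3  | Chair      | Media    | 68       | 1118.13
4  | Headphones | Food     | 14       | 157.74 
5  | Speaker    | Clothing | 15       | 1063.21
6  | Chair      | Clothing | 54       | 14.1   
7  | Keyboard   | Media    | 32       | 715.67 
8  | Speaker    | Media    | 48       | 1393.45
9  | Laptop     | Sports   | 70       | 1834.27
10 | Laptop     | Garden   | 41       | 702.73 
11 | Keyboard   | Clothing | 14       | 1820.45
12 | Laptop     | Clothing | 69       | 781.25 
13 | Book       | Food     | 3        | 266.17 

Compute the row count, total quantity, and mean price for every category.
SELECT category,
       COUNT(*) as cnt,
       SUM(quantity) as total_quantity,
       AVG(price) as avg_price
FROM sales
GROUP BY category

Result:
  Clothing: 4 records, 152 total quantity, 919.75 avg price
  Food: 3 records, 25 total quantity, 631.78 avg price
  Garden: 2 records, 76 total quantity, 1114.55 avg price
  Media: 3 records, 148 total quantity, 1075.75 avg price
  Sports: 1 records, 70 total quantity, 1834.27 avg price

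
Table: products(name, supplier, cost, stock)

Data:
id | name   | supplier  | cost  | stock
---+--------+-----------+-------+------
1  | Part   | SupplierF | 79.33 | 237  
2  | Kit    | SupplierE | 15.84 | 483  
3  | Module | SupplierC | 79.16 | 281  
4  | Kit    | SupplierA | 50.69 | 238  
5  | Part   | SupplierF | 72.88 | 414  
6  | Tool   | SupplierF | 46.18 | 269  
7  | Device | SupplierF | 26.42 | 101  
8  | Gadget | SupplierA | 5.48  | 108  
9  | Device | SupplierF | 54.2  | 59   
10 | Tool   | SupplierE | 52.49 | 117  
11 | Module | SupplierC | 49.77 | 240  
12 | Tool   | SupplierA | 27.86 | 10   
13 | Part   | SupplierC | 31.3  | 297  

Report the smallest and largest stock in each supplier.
SELECT supplier, MIN(stock), MAX(stock)
FROM products
GROUP BY supplier

Result:
  SupplierA: min=10, max=238
  SupplierC: min=240, max=297
  SupplierE: min=117, max=483
  SupplierF: min=59, max=414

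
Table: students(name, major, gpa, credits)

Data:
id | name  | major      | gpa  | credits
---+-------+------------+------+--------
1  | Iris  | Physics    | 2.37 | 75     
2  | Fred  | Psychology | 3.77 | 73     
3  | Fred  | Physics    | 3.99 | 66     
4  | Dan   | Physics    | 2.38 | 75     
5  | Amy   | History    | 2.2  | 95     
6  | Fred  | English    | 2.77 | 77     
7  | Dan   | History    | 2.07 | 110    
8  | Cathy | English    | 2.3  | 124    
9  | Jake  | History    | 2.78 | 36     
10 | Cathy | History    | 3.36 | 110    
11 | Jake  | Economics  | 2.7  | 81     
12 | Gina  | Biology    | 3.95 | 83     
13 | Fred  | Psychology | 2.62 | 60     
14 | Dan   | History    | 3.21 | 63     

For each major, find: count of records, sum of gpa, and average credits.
SELECT major,
       COUNT(*) as cnt,
       SUM(gpa) as total_gpa,
       AVG(credits) as avg_credits
FROM students
GROUP BY major

Result:
  Biology: 1 records, 3.95 total gpa, 83.00 avg credits
  Economics: 1 records, 2.70 total gpa, 81.00 avg credits
  English: 2 records, 5.07 total gpa, 100.50 avg credits
  History: 5 records, 13.62 total gpa, 82.80 avg credits
  Physics: 3 records, 8.74 total gpa, 72.00 avg credits
  Psychology: 2 records, 6.39 total gpa, 66.50 avg credits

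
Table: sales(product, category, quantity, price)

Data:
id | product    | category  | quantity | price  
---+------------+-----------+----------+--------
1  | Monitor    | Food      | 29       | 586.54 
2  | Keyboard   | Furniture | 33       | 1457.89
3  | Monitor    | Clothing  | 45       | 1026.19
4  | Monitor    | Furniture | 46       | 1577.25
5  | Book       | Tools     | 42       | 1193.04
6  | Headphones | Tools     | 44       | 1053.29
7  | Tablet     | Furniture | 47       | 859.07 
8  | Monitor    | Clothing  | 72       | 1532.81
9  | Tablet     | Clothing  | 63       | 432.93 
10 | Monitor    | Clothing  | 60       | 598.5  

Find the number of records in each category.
SELECT category, COUNT(*) as count
FROM sales
GROUP BY category

Result:
  Clothing: 4
  Food: 1
  Furniture: 3
  Tools: 2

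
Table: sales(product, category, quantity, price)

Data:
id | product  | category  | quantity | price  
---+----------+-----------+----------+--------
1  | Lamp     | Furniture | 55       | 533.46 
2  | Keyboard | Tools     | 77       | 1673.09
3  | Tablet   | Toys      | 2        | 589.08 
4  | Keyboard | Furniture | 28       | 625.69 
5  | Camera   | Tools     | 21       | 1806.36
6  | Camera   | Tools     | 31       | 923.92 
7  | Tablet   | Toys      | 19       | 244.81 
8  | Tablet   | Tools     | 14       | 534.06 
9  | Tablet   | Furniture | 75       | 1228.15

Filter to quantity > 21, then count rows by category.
SELECT category, COUNT(*)
FROM sales
WHERE quantity > 21
GROUP BY category

Note: WHERE filters rows before grouping.

Result:
  Furniture: 3
  Tools: 2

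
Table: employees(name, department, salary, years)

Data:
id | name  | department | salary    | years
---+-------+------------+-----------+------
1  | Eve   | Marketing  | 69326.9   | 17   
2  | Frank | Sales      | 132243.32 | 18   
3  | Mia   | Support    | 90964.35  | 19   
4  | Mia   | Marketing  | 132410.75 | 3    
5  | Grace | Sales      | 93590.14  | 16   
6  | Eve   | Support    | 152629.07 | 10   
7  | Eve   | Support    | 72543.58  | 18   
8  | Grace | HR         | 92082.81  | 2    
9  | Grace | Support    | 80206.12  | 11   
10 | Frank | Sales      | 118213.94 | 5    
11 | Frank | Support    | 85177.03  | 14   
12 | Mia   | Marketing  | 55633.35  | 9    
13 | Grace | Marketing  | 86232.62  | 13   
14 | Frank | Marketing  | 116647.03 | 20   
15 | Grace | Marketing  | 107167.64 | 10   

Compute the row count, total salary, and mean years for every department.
SELECT department,
       COUNT(*) as cnt,
       SUM(salary) as total_salary,
       AVG(years) as avg_years
FROM employees
GROUP BY department

Result:
  HR: 1 records, 92082.81 total salary, 2.00 avg years
  Marketing: 6 records, 567418.29 total salary, 12.00 avg years
  Sales: 3 records, 344047.40 total salary, 13.00 avg years
  Support: 5 records, 481520.15 total salary, 14.40 avg years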